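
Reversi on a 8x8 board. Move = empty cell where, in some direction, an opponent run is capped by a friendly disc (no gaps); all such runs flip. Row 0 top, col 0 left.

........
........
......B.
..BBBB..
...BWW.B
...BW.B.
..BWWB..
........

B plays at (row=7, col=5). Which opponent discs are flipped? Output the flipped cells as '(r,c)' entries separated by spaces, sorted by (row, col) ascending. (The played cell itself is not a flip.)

Dir NW: opp run (6,4) capped by B -> flip
Dir N: first cell 'B' (not opp) -> no flip
Dir NE: first cell '.' (not opp) -> no flip
Dir W: first cell '.' (not opp) -> no flip
Dir E: first cell '.' (not opp) -> no flip
Dir SW: edge -> no flip
Dir S: edge -> no flip
Dir SE: edge -> no flip

Answer: (6,4)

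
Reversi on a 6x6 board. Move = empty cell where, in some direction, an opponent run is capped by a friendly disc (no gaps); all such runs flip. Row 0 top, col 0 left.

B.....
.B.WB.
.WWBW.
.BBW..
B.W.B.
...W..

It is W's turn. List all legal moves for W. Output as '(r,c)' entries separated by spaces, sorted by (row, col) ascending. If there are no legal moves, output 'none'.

(0,1): flips 1 -> legal
(0,2): no bracket -> illegal
(0,3): no bracket -> illegal
(0,4): flips 1 -> legal
(0,5): no bracket -> illegal
(1,0): no bracket -> illegal
(1,2): no bracket -> illegal
(1,5): flips 1 -> legal
(2,0): flips 1 -> legal
(2,5): no bracket -> illegal
(3,0): flips 2 -> legal
(3,4): no bracket -> illegal
(3,5): flips 1 -> legal
(4,1): flips 1 -> legal
(4,3): flips 1 -> legal
(4,5): no bracket -> illegal
(5,0): no bracket -> illegal
(5,1): no bracket -> illegal
(5,4): no bracket -> illegal
(5,5): flips 1 -> legal

Answer: (0,1) (0,4) (1,5) (2,0) (3,0) (3,5) (4,1) (4,3) (5,5)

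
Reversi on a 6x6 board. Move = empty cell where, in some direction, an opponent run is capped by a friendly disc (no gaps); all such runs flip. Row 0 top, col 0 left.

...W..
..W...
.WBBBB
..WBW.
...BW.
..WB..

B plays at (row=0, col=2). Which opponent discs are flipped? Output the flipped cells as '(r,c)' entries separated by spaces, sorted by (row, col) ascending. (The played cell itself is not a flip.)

Dir NW: edge -> no flip
Dir N: edge -> no flip
Dir NE: edge -> no flip
Dir W: first cell '.' (not opp) -> no flip
Dir E: opp run (0,3), next='.' -> no flip
Dir SW: first cell '.' (not opp) -> no flip
Dir S: opp run (1,2) capped by B -> flip
Dir SE: first cell '.' (not opp) -> no flip

Answer: (1,2)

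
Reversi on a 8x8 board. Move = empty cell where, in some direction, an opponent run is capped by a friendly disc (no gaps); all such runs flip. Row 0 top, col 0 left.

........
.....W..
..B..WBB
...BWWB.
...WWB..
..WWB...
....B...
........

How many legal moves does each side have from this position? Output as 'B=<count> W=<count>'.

-- B to move --
(0,4): flips 1 -> legal
(0,5): flips 3 -> legal
(0,6): no bracket -> illegal
(1,4): flips 1 -> legal
(1,6): no bracket -> illegal
(2,3): flips 1 -> legal
(2,4): flips 3 -> legal
(3,2): flips 1 -> legal
(4,1): no bracket -> illegal
(4,2): flips 3 -> legal
(4,6): no bracket -> illegal
(5,1): flips 2 -> legal
(5,5): flips 1 -> legal
(6,1): no bracket -> illegal
(6,2): flips 3 -> legal
(6,3): flips 2 -> legal
B mobility = 11
-- W to move --
(1,1): flips 2 -> legal
(1,2): no bracket -> illegal
(1,3): no bracket -> illegal
(1,6): no bracket -> illegal
(1,7): flips 1 -> legal
(2,1): no bracket -> illegal
(2,3): flips 1 -> legal
(2,4): no bracket -> illegal
(3,1): no bracket -> illegal
(3,2): flips 1 -> legal
(3,7): flips 2 -> legal
(4,2): no bracket -> illegal
(4,6): flips 1 -> legal
(4,7): flips 1 -> legal
(5,5): flips 2 -> legal
(5,6): flips 1 -> legal
(6,3): no bracket -> illegal
(6,5): flips 1 -> legal
(7,3): no bracket -> illegal
(7,4): flips 2 -> legal
(7,5): flips 1 -> legal
W mobility = 12

Answer: B=11 W=12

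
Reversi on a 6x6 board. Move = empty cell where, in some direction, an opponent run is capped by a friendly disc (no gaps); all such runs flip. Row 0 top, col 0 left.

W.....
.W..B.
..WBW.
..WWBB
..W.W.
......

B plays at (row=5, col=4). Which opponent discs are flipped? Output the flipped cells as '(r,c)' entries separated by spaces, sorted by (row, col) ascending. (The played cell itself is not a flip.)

Answer: (4,4)

Derivation:
Dir NW: first cell '.' (not opp) -> no flip
Dir N: opp run (4,4) capped by B -> flip
Dir NE: first cell '.' (not opp) -> no flip
Dir W: first cell '.' (not opp) -> no flip
Dir E: first cell '.' (not opp) -> no flip
Dir SW: edge -> no flip
Dir S: edge -> no flip
Dir SE: edge -> no flip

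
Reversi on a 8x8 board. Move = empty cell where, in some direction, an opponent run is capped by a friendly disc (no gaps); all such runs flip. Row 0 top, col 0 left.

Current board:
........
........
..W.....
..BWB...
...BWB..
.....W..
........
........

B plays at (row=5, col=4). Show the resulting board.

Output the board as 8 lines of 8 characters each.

Place B at (5,4); scan 8 dirs for brackets.
Dir NW: first cell 'B' (not opp) -> no flip
Dir N: opp run (4,4) capped by B -> flip
Dir NE: first cell 'B' (not opp) -> no flip
Dir W: first cell '.' (not opp) -> no flip
Dir E: opp run (5,5), next='.' -> no flip
Dir SW: first cell '.' (not opp) -> no flip
Dir S: first cell '.' (not opp) -> no flip
Dir SE: first cell '.' (not opp) -> no flip
All flips: (4,4)

Answer: ........
........
..W.....
..BWB...
...BBB..
....BW..
........
........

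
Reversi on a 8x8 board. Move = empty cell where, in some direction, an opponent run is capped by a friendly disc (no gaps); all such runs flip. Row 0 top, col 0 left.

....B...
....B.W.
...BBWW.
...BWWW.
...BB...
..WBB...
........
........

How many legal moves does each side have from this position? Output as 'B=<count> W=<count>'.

Answer: B=9 W=8

Derivation:
-- B to move --
(0,5): no bracket -> illegal
(0,6): no bracket -> illegal
(0,7): flips 3 -> legal
(1,5): no bracket -> illegal
(1,7): flips 2 -> legal
(2,7): flips 2 -> legal
(3,7): flips 3 -> legal
(4,1): no bracket -> illegal
(4,2): no bracket -> illegal
(4,5): flips 1 -> legal
(4,6): flips 1 -> legal
(4,7): flips 2 -> legal
(5,1): flips 1 -> legal
(6,1): flips 1 -> legal
(6,2): no bracket -> illegal
(6,3): no bracket -> illegal
B mobility = 9
-- W to move --
(0,3): flips 1 -> legal
(0,5): no bracket -> illegal
(1,2): flips 1 -> legal
(1,3): flips 1 -> legal
(1,5): no bracket -> illegal
(2,2): flips 2 -> legal
(3,2): flips 1 -> legal
(4,2): no bracket -> illegal
(4,5): no bracket -> illegal
(5,5): flips 2 -> legal
(6,2): flips 2 -> legal
(6,3): no bracket -> illegal
(6,4): flips 2 -> legal
(6,5): no bracket -> illegal
W mobility = 8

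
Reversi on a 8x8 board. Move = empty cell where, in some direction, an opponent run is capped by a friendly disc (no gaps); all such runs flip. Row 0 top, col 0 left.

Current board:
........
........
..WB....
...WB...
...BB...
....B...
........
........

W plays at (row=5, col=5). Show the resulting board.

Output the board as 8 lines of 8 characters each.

Answer: ........
........
..WB....
...WB...
...BW...
....BW..
........
........

Derivation:
Place W at (5,5); scan 8 dirs for brackets.
Dir NW: opp run (4,4) capped by W -> flip
Dir N: first cell '.' (not opp) -> no flip
Dir NE: first cell '.' (not opp) -> no flip
Dir W: opp run (5,4), next='.' -> no flip
Dir E: first cell '.' (not opp) -> no flip
Dir SW: first cell '.' (not opp) -> no flip
Dir S: first cell '.' (not opp) -> no flip
Dir SE: first cell '.' (not opp) -> no flip
All flips: (4,4)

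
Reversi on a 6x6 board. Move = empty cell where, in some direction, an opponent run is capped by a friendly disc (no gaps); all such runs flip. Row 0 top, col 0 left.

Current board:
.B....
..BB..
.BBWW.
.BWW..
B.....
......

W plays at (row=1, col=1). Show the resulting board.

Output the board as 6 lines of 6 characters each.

Answer: .B....
.WBB..
.BWWW.
.BWW..
B.....
......

Derivation:
Place W at (1,1); scan 8 dirs for brackets.
Dir NW: first cell '.' (not opp) -> no flip
Dir N: opp run (0,1), next=edge -> no flip
Dir NE: first cell '.' (not opp) -> no flip
Dir W: first cell '.' (not opp) -> no flip
Dir E: opp run (1,2) (1,3), next='.' -> no flip
Dir SW: first cell '.' (not opp) -> no flip
Dir S: opp run (2,1) (3,1), next='.' -> no flip
Dir SE: opp run (2,2) capped by W -> flip
All flips: (2,2)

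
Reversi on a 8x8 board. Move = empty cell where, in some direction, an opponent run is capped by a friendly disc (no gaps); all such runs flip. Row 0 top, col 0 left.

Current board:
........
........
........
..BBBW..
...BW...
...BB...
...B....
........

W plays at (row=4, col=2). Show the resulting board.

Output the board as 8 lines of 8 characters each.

Place W at (4,2); scan 8 dirs for brackets.
Dir NW: first cell '.' (not opp) -> no flip
Dir N: opp run (3,2), next='.' -> no flip
Dir NE: opp run (3,3), next='.' -> no flip
Dir W: first cell '.' (not opp) -> no flip
Dir E: opp run (4,3) capped by W -> flip
Dir SW: first cell '.' (not opp) -> no flip
Dir S: first cell '.' (not opp) -> no flip
Dir SE: opp run (5,3), next='.' -> no flip
All flips: (4,3)

Answer: ........
........
........
..BBBW..
..WWW...
...BB...
...B....
........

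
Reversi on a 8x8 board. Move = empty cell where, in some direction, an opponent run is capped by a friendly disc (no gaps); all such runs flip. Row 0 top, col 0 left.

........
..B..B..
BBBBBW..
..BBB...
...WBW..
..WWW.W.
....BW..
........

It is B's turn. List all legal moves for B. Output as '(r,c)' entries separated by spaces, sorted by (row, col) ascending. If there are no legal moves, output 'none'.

(1,4): no bracket -> illegal
(1,6): flips 1 -> legal
(2,6): flips 1 -> legal
(3,5): flips 1 -> legal
(3,6): no bracket -> illegal
(4,1): no bracket -> illegal
(4,2): flips 2 -> legal
(4,6): flips 1 -> legal
(4,7): no bracket -> illegal
(5,1): no bracket -> illegal
(5,5): no bracket -> illegal
(5,7): no bracket -> illegal
(6,1): flips 2 -> legal
(6,2): flips 1 -> legal
(6,3): flips 2 -> legal
(6,6): flips 1 -> legal
(6,7): flips 2 -> legal
(7,4): no bracket -> illegal
(7,5): no bracket -> illegal
(7,6): flips 3 -> legal

Answer: (1,6) (2,6) (3,5) (4,2) (4,6) (6,1) (6,2) (6,3) (6,6) (6,7) (7,6)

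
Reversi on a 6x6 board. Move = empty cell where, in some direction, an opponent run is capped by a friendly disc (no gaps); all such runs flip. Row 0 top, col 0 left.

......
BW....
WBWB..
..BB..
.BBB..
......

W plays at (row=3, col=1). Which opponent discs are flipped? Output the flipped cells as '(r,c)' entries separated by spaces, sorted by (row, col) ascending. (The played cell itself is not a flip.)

Answer: (2,1)

Derivation:
Dir NW: first cell 'W' (not opp) -> no flip
Dir N: opp run (2,1) capped by W -> flip
Dir NE: first cell 'W' (not opp) -> no flip
Dir W: first cell '.' (not opp) -> no flip
Dir E: opp run (3,2) (3,3), next='.' -> no flip
Dir SW: first cell '.' (not opp) -> no flip
Dir S: opp run (4,1), next='.' -> no flip
Dir SE: opp run (4,2), next='.' -> no flip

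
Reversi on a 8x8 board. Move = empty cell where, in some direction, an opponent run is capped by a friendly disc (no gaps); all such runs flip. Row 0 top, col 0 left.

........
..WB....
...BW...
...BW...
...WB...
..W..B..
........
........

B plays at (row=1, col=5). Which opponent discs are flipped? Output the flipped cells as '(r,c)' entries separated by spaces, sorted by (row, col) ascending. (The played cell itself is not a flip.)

Answer: (2,4)

Derivation:
Dir NW: first cell '.' (not opp) -> no flip
Dir N: first cell '.' (not opp) -> no flip
Dir NE: first cell '.' (not opp) -> no flip
Dir W: first cell '.' (not opp) -> no flip
Dir E: first cell '.' (not opp) -> no flip
Dir SW: opp run (2,4) capped by B -> flip
Dir S: first cell '.' (not opp) -> no flip
Dir SE: first cell '.' (not opp) -> no flip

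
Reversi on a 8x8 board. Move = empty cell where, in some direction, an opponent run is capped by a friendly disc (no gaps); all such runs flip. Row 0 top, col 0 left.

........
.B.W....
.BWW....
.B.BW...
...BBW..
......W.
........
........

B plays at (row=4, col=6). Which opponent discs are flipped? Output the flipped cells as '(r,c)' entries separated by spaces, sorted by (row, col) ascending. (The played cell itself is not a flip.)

Dir NW: first cell '.' (not opp) -> no flip
Dir N: first cell '.' (not opp) -> no flip
Dir NE: first cell '.' (not opp) -> no flip
Dir W: opp run (4,5) capped by B -> flip
Dir E: first cell '.' (not opp) -> no flip
Dir SW: first cell '.' (not opp) -> no flip
Dir S: opp run (5,6), next='.' -> no flip
Dir SE: first cell '.' (not opp) -> no flip

Answer: (4,5)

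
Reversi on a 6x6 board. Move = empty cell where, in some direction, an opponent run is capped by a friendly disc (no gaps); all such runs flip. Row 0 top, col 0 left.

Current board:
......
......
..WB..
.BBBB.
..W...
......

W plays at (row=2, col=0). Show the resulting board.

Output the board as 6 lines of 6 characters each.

Place W at (2,0); scan 8 dirs for brackets.
Dir NW: edge -> no flip
Dir N: first cell '.' (not opp) -> no flip
Dir NE: first cell '.' (not opp) -> no flip
Dir W: edge -> no flip
Dir E: first cell '.' (not opp) -> no flip
Dir SW: edge -> no flip
Dir S: first cell '.' (not opp) -> no flip
Dir SE: opp run (3,1) capped by W -> flip
All flips: (3,1)

Answer: ......
......
W.WB..
.WBBB.
..W...
......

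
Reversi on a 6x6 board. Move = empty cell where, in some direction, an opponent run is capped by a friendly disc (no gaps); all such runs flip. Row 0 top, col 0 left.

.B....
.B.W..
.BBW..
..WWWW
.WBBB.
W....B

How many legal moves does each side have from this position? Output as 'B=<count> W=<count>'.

Answer: B=5 W=10

Derivation:
-- B to move --
(0,2): no bracket -> illegal
(0,3): flips 3 -> legal
(0,4): flips 1 -> legal
(1,2): no bracket -> illegal
(1,4): no bracket -> illegal
(2,4): flips 3 -> legal
(2,5): flips 1 -> legal
(3,0): no bracket -> illegal
(3,1): no bracket -> illegal
(4,0): flips 1 -> legal
(4,5): no bracket -> illegal
(5,1): no bracket -> illegal
(5,2): no bracket -> illegal
B mobility = 5
-- W to move --
(0,0): flips 2 -> legal
(0,2): no bracket -> illegal
(1,0): flips 1 -> legal
(1,2): flips 1 -> legal
(2,0): flips 2 -> legal
(3,0): no bracket -> illegal
(3,1): flips 1 -> legal
(4,5): flips 3 -> legal
(5,1): flips 1 -> legal
(5,2): flips 2 -> legal
(5,3): flips 2 -> legal
(5,4): flips 2 -> legal
W mobility = 10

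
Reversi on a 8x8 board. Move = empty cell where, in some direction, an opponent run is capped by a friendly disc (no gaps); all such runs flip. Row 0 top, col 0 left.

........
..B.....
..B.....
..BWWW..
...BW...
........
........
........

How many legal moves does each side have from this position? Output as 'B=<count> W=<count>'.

-- B to move --
(2,3): flips 1 -> legal
(2,4): no bracket -> illegal
(2,5): flips 1 -> legal
(2,6): no bracket -> illegal
(3,6): flips 3 -> legal
(4,2): no bracket -> illegal
(4,5): flips 1 -> legal
(4,6): no bracket -> illegal
(5,3): no bracket -> illegal
(5,4): no bracket -> illegal
(5,5): flips 2 -> legal
B mobility = 5
-- W to move --
(0,1): no bracket -> illegal
(0,2): no bracket -> illegal
(0,3): no bracket -> illegal
(1,1): flips 1 -> legal
(1,3): no bracket -> illegal
(2,1): no bracket -> illegal
(2,3): no bracket -> illegal
(3,1): flips 1 -> legal
(4,1): no bracket -> illegal
(4,2): flips 1 -> legal
(5,2): flips 1 -> legal
(5,3): flips 1 -> legal
(5,4): no bracket -> illegal
W mobility = 5

Answer: B=5 W=5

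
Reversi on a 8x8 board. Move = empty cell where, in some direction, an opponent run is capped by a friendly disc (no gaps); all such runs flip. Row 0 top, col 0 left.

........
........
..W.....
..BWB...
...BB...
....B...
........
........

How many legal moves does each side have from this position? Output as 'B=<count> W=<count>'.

-- B to move --
(1,1): flips 2 -> legal
(1,2): flips 1 -> legal
(1,3): no bracket -> illegal
(2,1): no bracket -> illegal
(2,3): flips 1 -> legal
(2,4): no bracket -> illegal
(3,1): no bracket -> illegal
(4,2): no bracket -> illegal
B mobility = 3
-- W to move --
(2,1): no bracket -> illegal
(2,3): no bracket -> illegal
(2,4): no bracket -> illegal
(2,5): no bracket -> illegal
(3,1): flips 1 -> legal
(3,5): flips 1 -> legal
(4,1): no bracket -> illegal
(4,2): flips 1 -> legal
(4,5): no bracket -> illegal
(5,2): no bracket -> illegal
(5,3): flips 1 -> legal
(5,5): flips 1 -> legal
(6,3): no bracket -> illegal
(6,4): no bracket -> illegal
(6,5): no bracket -> illegal
W mobility = 5

Answer: B=3 W=5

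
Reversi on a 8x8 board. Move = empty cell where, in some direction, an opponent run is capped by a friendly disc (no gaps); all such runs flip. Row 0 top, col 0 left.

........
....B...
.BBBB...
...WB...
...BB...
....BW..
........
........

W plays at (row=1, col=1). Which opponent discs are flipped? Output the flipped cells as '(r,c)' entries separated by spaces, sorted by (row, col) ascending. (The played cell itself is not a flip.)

Dir NW: first cell '.' (not opp) -> no flip
Dir N: first cell '.' (not opp) -> no flip
Dir NE: first cell '.' (not opp) -> no flip
Dir W: first cell '.' (not opp) -> no flip
Dir E: first cell '.' (not opp) -> no flip
Dir SW: first cell '.' (not opp) -> no flip
Dir S: opp run (2,1), next='.' -> no flip
Dir SE: opp run (2,2) capped by W -> flip

Answer: (2,2)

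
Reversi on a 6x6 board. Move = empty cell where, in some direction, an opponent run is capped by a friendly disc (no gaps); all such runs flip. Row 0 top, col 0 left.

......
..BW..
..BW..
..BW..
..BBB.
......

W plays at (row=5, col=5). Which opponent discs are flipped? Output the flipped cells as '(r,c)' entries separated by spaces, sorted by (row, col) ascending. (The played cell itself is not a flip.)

Answer: (4,4)

Derivation:
Dir NW: opp run (4,4) capped by W -> flip
Dir N: first cell '.' (not opp) -> no flip
Dir NE: edge -> no flip
Dir W: first cell '.' (not opp) -> no flip
Dir E: edge -> no flip
Dir SW: edge -> no flip
Dir S: edge -> no flip
Dir SE: edge -> no flip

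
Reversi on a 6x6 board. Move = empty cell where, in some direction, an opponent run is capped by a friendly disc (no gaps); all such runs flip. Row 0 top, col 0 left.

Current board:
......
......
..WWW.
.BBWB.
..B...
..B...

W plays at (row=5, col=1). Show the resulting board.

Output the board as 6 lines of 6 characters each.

Place W at (5,1); scan 8 dirs for brackets.
Dir NW: first cell '.' (not opp) -> no flip
Dir N: first cell '.' (not opp) -> no flip
Dir NE: opp run (4,2) capped by W -> flip
Dir W: first cell '.' (not opp) -> no flip
Dir E: opp run (5,2), next='.' -> no flip
Dir SW: edge -> no flip
Dir S: edge -> no flip
Dir SE: edge -> no flip
All flips: (4,2)

Answer: ......
......
..WWW.
.BBWB.
..W...
.WB...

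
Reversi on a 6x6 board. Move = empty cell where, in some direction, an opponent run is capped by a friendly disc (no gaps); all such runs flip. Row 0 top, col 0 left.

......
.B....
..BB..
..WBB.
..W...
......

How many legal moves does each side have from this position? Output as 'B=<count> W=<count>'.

Answer: B=4 W=4

Derivation:
-- B to move --
(2,1): no bracket -> illegal
(3,1): flips 1 -> legal
(4,1): flips 1 -> legal
(4,3): no bracket -> illegal
(5,1): flips 1 -> legal
(5,2): flips 2 -> legal
(5,3): no bracket -> illegal
B mobility = 4
-- W to move --
(0,0): no bracket -> illegal
(0,1): no bracket -> illegal
(0,2): no bracket -> illegal
(1,0): no bracket -> illegal
(1,2): flips 1 -> legal
(1,3): no bracket -> illegal
(1,4): flips 1 -> legal
(2,0): no bracket -> illegal
(2,1): no bracket -> illegal
(2,4): flips 1 -> legal
(2,5): no bracket -> illegal
(3,1): no bracket -> illegal
(3,5): flips 2 -> legal
(4,3): no bracket -> illegal
(4,4): no bracket -> illegal
(4,5): no bracket -> illegal
W mobility = 4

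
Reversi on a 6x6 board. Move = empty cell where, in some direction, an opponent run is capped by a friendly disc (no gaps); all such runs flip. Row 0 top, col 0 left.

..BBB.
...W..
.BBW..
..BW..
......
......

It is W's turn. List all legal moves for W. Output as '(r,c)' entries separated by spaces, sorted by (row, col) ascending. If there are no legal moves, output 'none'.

(0,1): no bracket -> illegal
(0,5): no bracket -> illegal
(1,0): no bracket -> illegal
(1,1): flips 1 -> legal
(1,2): no bracket -> illegal
(1,4): no bracket -> illegal
(1,5): no bracket -> illegal
(2,0): flips 2 -> legal
(3,0): no bracket -> illegal
(3,1): flips 2 -> legal
(4,1): flips 1 -> legal
(4,2): no bracket -> illegal
(4,3): no bracket -> illegal

Answer: (1,1) (2,0) (3,1) (4,1)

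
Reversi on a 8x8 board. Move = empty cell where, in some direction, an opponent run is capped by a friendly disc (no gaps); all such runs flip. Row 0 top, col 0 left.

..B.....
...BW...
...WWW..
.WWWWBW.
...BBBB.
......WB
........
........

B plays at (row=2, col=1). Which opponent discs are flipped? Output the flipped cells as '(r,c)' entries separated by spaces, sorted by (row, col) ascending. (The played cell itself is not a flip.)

Answer: (3,2)

Derivation:
Dir NW: first cell '.' (not opp) -> no flip
Dir N: first cell '.' (not opp) -> no flip
Dir NE: first cell '.' (not opp) -> no flip
Dir W: first cell '.' (not opp) -> no flip
Dir E: first cell '.' (not opp) -> no flip
Dir SW: first cell '.' (not opp) -> no flip
Dir S: opp run (3,1), next='.' -> no flip
Dir SE: opp run (3,2) capped by B -> flip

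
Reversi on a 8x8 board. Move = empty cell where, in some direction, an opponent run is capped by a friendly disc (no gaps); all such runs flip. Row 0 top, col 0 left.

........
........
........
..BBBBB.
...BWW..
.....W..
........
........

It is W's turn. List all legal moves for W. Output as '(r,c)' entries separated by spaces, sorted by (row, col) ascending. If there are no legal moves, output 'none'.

(2,1): no bracket -> illegal
(2,2): flips 1 -> legal
(2,3): flips 1 -> legal
(2,4): flips 1 -> legal
(2,5): flips 1 -> legal
(2,6): flips 1 -> legal
(2,7): flips 1 -> legal
(3,1): no bracket -> illegal
(3,7): no bracket -> illegal
(4,1): no bracket -> illegal
(4,2): flips 1 -> legal
(4,6): no bracket -> illegal
(4,7): no bracket -> illegal
(5,2): no bracket -> illegal
(5,3): no bracket -> illegal
(5,4): no bracket -> illegal

Answer: (2,2) (2,3) (2,4) (2,5) (2,6) (2,7) (4,2)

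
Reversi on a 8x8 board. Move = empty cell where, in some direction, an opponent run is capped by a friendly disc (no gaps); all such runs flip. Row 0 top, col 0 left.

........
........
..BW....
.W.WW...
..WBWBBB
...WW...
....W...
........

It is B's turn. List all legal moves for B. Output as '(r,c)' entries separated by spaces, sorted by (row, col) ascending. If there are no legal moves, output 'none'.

Answer: (1,2) (1,3) (2,4) (2,5) (4,0) (4,1) (5,5) (6,3) (6,5)

Derivation:
(1,2): flips 2 -> legal
(1,3): flips 2 -> legal
(1,4): no bracket -> illegal
(2,0): no bracket -> illegal
(2,1): no bracket -> illegal
(2,4): flips 1 -> legal
(2,5): flips 1 -> legal
(3,0): no bracket -> illegal
(3,2): no bracket -> illegal
(3,5): no bracket -> illegal
(4,0): flips 1 -> legal
(4,1): flips 1 -> legal
(5,1): no bracket -> illegal
(5,2): no bracket -> illegal
(5,5): flips 2 -> legal
(6,2): no bracket -> illegal
(6,3): flips 2 -> legal
(6,5): flips 1 -> legal
(7,3): no bracket -> illegal
(7,4): no bracket -> illegal
(7,5): no bracket -> illegal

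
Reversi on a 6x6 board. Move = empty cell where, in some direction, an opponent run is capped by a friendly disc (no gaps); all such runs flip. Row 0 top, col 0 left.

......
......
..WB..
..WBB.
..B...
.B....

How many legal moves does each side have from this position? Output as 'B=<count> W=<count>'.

Answer: B=5 W=5

Derivation:
-- B to move --
(1,1): flips 1 -> legal
(1,2): flips 2 -> legal
(1,3): no bracket -> illegal
(2,1): flips 1 -> legal
(3,1): flips 1 -> legal
(4,1): flips 1 -> legal
(4,3): no bracket -> illegal
B mobility = 5
-- W to move --
(1,2): no bracket -> illegal
(1,3): no bracket -> illegal
(1,4): flips 1 -> legal
(2,4): flips 1 -> legal
(2,5): no bracket -> illegal
(3,1): no bracket -> illegal
(3,5): flips 2 -> legal
(4,0): no bracket -> illegal
(4,1): no bracket -> illegal
(4,3): no bracket -> illegal
(4,4): flips 1 -> legal
(4,5): no bracket -> illegal
(5,0): no bracket -> illegal
(5,2): flips 1 -> legal
(5,3): no bracket -> illegal
W mobility = 5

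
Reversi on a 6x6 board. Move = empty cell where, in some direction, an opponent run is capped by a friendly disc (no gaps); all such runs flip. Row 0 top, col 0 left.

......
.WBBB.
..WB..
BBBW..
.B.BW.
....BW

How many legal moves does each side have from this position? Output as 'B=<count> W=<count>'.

-- B to move --
(0,0): no bracket -> illegal
(0,1): no bracket -> illegal
(0,2): no bracket -> illegal
(1,0): flips 1 -> legal
(2,0): no bracket -> illegal
(2,1): flips 1 -> legal
(2,4): no bracket -> illegal
(3,4): flips 2 -> legal
(3,5): no bracket -> illegal
(4,2): no bracket -> illegal
(4,5): flips 1 -> legal
(5,3): no bracket -> illegal
B mobility = 4
-- W to move --
(0,1): no bracket -> illegal
(0,2): flips 1 -> legal
(0,3): flips 2 -> legal
(0,4): flips 1 -> legal
(0,5): no bracket -> illegal
(1,5): flips 3 -> legal
(2,0): no bracket -> illegal
(2,1): no bracket -> illegal
(2,4): flips 1 -> legal
(2,5): no bracket -> illegal
(3,4): no bracket -> illegal
(4,0): flips 1 -> legal
(4,2): flips 2 -> legal
(4,5): no bracket -> illegal
(5,0): no bracket -> illegal
(5,1): no bracket -> illegal
(5,2): no bracket -> illegal
(5,3): flips 2 -> legal
W mobility = 8

Answer: B=4 W=8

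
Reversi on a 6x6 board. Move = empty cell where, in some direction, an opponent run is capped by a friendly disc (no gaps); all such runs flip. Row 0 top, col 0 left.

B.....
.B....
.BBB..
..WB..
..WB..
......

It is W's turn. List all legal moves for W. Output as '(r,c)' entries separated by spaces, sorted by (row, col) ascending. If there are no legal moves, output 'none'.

Answer: (1,0) (1,2) (1,4) (2,4) (3,4) (4,4) (5,4)

Derivation:
(0,1): no bracket -> illegal
(0,2): no bracket -> illegal
(1,0): flips 1 -> legal
(1,2): flips 1 -> legal
(1,3): no bracket -> illegal
(1,4): flips 1 -> legal
(2,0): no bracket -> illegal
(2,4): flips 1 -> legal
(3,0): no bracket -> illegal
(3,1): no bracket -> illegal
(3,4): flips 1 -> legal
(4,4): flips 1 -> legal
(5,2): no bracket -> illegal
(5,3): no bracket -> illegal
(5,4): flips 1 -> legal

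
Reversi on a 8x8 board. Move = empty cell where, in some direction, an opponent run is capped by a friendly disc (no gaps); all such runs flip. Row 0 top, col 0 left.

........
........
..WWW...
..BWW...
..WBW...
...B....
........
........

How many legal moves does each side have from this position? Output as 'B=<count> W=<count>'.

Answer: B=9 W=6

Derivation:
-- B to move --
(1,1): no bracket -> illegal
(1,2): flips 1 -> legal
(1,3): flips 2 -> legal
(1,4): flips 1 -> legal
(1,5): no bracket -> illegal
(2,1): no bracket -> illegal
(2,5): flips 1 -> legal
(3,1): flips 1 -> legal
(3,5): flips 3 -> legal
(4,1): flips 1 -> legal
(4,5): flips 1 -> legal
(5,1): no bracket -> illegal
(5,2): flips 1 -> legal
(5,4): no bracket -> illegal
(5,5): no bracket -> illegal
B mobility = 9
-- W to move --
(2,1): no bracket -> illegal
(3,1): flips 1 -> legal
(4,1): flips 1 -> legal
(5,2): flips 1 -> legal
(5,4): no bracket -> illegal
(6,2): flips 1 -> legal
(6,3): flips 2 -> legal
(6,4): flips 1 -> legal
W mobility = 6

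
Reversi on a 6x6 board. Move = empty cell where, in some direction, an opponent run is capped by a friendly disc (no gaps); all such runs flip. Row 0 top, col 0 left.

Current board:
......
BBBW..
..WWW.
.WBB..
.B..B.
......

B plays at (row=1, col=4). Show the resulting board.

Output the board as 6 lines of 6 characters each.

Place B at (1,4); scan 8 dirs for brackets.
Dir NW: first cell '.' (not opp) -> no flip
Dir N: first cell '.' (not opp) -> no flip
Dir NE: first cell '.' (not opp) -> no flip
Dir W: opp run (1,3) capped by B -> flip
Dir E: first cell '.' (not opp) -> no flip
Dir SW: opp run (2,3) capped by B -> flip
Dir S: opp run (2,4), next='.' -> no flip
Dir SE: first cell '.' (not opp) -> no flip
All flips: (1,3) (2,3)

Answer: ......
BBBBB.
..WBW.
.WBB..
.B..B.
......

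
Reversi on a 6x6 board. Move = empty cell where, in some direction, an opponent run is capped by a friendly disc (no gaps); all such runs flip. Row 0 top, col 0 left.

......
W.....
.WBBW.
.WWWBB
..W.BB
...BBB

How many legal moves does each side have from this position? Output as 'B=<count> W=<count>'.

-- B to move --
(0,0): no bracket -> illegal
(0,1): no bracket -> illegal
(1,1): no bracket -> illegal
(1,2): no bracket -> illegal
(1,3): flips 1 -> legal
(1,4): flips 1 -> legal
(1,5): no bracket -> illegal
(2,0): flips 3 -> legal
(2,5): flips 1 -> legal
(3,0): flips 3 -> legal
(4,0): flips 1 -> legal
(4,1): flips 1 -> legal
(4,3): flips 1 -> legal
(5,1): no bracket -> illegal
(5,2): flips 2 -> legal
B mobility = 9
-- W to move --
(1,1): flips 1 -> legal
(1,2): flips 1 -> legal
(1,3): flips 2 -> legal
(1,4): flips 1 -> legal
(2,5): no bracket -> illegal
(4,3): no bracket -> illegal
(5,2): no bracket -> illegal
W mobility = 4

Answer: B=9 W=4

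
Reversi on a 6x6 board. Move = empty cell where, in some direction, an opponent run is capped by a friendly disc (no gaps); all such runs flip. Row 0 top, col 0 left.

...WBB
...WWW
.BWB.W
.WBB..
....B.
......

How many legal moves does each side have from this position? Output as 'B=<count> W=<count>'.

Answer: B=8 W=8

Derivation:
-- B to move --
(0,2): flips 1 -> legal
(1,1): flips 1 -> legal
(1,2): flips 1 -> legal
(2,0): no bracket -> illegal
(2,4): flips 1 -> legal
(3,0): flips 1 -> legal
(3,4): no bracket -> illegal
(3,5): flips 2 -> legal
(4,0): flips 3 -> legal
(4,1): flips 1 -> legal
(4,2): no bracket -> illegal
B mobility = 8
-- W to move --
(1,0): no bracket -> illegal
(1,1): flips 1 -> legal
(1,2): no bracket -> illegal
(2,0): flips 1 -> legal
(2,4): flips 1 -> legal
(3,0): no bracket -> illegal
(3,4): flips 2 -> legal
(3,5): no bracket -> illegal
(4,1): flips 2 -> legal
(4,2): flips 1 -> legal
(4,3): flips 2 -> legal
(4,5): no bracket -> illegal
(5,3): no bracket -> illegal
(5,4): no bracket -> illegal
(5,5): flips 2 -> legal
W mobility = 8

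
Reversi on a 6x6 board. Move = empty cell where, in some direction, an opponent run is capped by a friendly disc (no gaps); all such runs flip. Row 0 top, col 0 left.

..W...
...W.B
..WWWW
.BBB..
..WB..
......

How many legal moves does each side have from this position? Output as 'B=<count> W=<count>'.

-- B to move --
(0,1): no bracket -> illegal
(0,3): flips 2 -> legal
(0,4): flips 2 -> legal
(1,1): flips 1 -> legal
(1,2): flips 1 -> legal
(1,4): flips 1 -> legal
(2,1): no bracket -> illegal
(3,4): no bracket -> illegal
(3,5): flips 1 -> legal
(4,1): flips 1 -> legal
(5,1): flips 1 -> legal
(5,2): flips 1 -> legal
(5,3): flips 1 -> legal
B mobility = 10
-- W to move --
(0,4): no bracket -> illegal
(0,5): flips 1 -> legal
(1,4): no bracket -> illegal
(2,0): flips 1 -> legal
(2,1): no bracket -> illegal
(3,0): no bracket -> illegal
(3,4): no bracket -> illegal
(4,0): flips 1 -> legal
(4,1): flips 1 -> legal
(4,4): flips 2 -> legal
(5,2): no bracket -> illegal
(5,3): flips 2 -> legal
(5,4): no bracket -> illegal
W mobility = 6

Answer: B=10 W=6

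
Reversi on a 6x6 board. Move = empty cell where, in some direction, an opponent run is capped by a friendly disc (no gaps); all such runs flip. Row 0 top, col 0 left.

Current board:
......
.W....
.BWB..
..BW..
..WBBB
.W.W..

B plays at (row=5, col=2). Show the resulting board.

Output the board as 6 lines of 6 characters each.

Place B at (5,2); scan 8 dirs for brackets.
Dir NW: first cell '.' (not opp) -> no flip
Dir N: opp run (4,2) capped by B -> flip
Dir NE: first cell 'B' (not opp) -> no flip
Dir W: opp run (5,1), next='.' -> no flip
Dir E: opp run (5,3), next='.' -> no flip
Dir SW: edge -> no flip
Dir S: edge -> no flip
Dir SE: edge -> no flip
All flips: (4,2)

Answer: ......
.W....
.BWB..
..BW..
..BBBB
.WBW..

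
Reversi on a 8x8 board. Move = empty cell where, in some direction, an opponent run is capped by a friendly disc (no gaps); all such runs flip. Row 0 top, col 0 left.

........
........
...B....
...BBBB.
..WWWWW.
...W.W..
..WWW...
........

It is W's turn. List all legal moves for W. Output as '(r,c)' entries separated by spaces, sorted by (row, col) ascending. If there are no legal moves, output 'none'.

Answer: (1,2) (1,3) (2,2) (2,4) (2,5) (2,6) (2,7)

Derivation:
(1,2): flips 2 -> legal
(1,3): flips 2 -> legal
(1,4): no bracket -> illegal
(2,2): flips 1 -> legal
(2,4): flips 3 -> legal
(2,5): flips 2 -> legal
(2,6): flips 2 -> legal
(2,7): flips 1 -> legal
(3,2): no bracket -> illegal
(3,7): no bracket -> illegal
(4,7): no bracket -> illegal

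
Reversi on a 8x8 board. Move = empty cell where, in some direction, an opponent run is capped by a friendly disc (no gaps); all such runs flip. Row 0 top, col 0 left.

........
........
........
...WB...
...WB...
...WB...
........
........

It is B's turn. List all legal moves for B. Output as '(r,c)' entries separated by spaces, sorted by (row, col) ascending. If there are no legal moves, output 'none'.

(2,2): flips 1 -> legal
(2,3): no bracket -> illegal
(2,4): no bracket -> illegal
(3,2): flips 2 -> legal
(4,2): flips 1 -> legal
(5,2): flips 2 -> legal
(6,2): flips 1 -> legal
(6,3): no bracket -> illegal
(6,4): no bracket -> illegal

Answer: (2,2) (3,2) (4,2) (5,2) (6,2)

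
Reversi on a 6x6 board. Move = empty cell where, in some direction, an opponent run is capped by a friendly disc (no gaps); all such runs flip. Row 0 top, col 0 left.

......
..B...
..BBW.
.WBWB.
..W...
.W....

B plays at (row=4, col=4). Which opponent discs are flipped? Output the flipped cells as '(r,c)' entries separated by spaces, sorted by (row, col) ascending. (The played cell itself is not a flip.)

Answer: (3,3)

Derivation:
Dir NW: opp run (3,3) capped by B -> flip
Dir N: first cell 'B' (not opp) -> no flip
Dir NE: first cell '.' (not opp) -> no flip
Dir W: first cell '.' (not opp) -> no flip
Dir E: first cell '.' (not opp) -> no flip
Dir SW: first cell '.' (not opp) -> no flip
Dir S: first cell '.' (not opp) -> no flip
Dir SE: first cell '.' (not opp) -> no flip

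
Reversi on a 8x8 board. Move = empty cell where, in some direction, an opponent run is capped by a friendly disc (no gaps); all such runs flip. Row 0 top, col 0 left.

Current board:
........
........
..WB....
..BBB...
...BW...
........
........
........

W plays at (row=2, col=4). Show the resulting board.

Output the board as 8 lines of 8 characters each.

Place W at (2,4); scan 8 dirs for brackets.
Dir NW: first cell '.' (not opp) -> no flip
Dir N: first cell '.' (not opp) -> no flip
Dir NE: first cell '.' (not opp) -> no flip
Dir W: opp run (2,3) capped by W -> flip
Dir E: first cell '.' (not opp) -> no flip
Dir SW: opp run (3,3), next='.' -> no flip
Dir S: opp run (3,4) capped by W -> flip
Dir SE: first cell '.' (not opp) -> no flip
All flips: (2,3) (3,4)

Answer: ........
........
..WWW...
..BBW...
...BW...
........
........
........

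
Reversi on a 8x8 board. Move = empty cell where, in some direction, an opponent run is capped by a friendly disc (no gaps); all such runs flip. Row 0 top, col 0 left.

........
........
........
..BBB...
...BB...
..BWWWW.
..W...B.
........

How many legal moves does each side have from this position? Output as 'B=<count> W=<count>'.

-- B to move --
(4,2): no bracket -> illegal
(4,5): no bracket -> illegal
(4,6): flips 1 -> legal
(4,7): no bracket -> illegal
(5,1): no bracket -> illegal
(5,7): flips 4 -> legal
(6,1): no bracket -> illegal
(6,3): flips 1 -> legal
(6,4): flips 1 -> legal
(6,5): flips 1 -> legal
(6,7): no bracket -> illegal
(7,1): flips 2 -> legal
(7,2): flips 1 -> legal
(7,3): no bracket -> illegal
B mobility = 7
-- W to move --
(2,1): flips 2 -> legal
(2,2): flips 2 -> legal
(2,3): flips 2 -> legal
(2,4): flips 2 -> legal
(2,5): no bracket -> illegal
(3,1): no bracket -> illegal
(3,5): flips 1 -> legal
(4,1): no bracket -> illegal
(4,2): flips 1 -> legal
(4,5): no bracket -> illegal
(5,1): flips 1 -> legal
(5,7): no bracket -> illegal
(6,1): no bracket -> illegal
(6,3): no bracket -> illegal
(6,5): no bracket -> illegal
(6,7): no bracket -> illegal
(7,5): no bracket -> illegal
(7,6): flips 1 -> legal
(7,7): flips 1 -> legal
W mobility = 9

Answer: B=7 W=9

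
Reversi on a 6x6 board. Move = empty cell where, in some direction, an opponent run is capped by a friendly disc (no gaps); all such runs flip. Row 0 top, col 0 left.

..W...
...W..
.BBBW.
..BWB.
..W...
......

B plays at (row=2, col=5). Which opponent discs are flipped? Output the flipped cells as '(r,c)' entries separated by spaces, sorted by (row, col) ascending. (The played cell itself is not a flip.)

Dir NW: first cell '.' (not opp) -> no flip
Dir N: first cell '.' (not opp) -> no flip
Dir NE: edge -> no flip
Dir W: opp run (2,4) capped by B -> flip
Dir E: edge -> no flip
Dir SW: first cell 'B' (not opp) -> no flip
Dir S: first cell '.' (not opp) -> no flip
Dir SE: edge -> no flip

Answer: (2,4)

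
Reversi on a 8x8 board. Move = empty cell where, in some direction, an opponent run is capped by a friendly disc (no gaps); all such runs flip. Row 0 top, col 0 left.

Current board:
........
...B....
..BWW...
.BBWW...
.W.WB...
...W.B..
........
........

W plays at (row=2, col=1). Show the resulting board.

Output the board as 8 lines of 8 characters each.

Place W at (2,1); scan 8 dirs for brackets.
Dir NW: first cell '.' (not opp) -> no flip
Dir N: first cell '.' (not opp) -> no flip
Dir NE: first cell '.' (not opp) -> no flip
Dir W: first cell '.' (not opp) -> no flip
Dir E: opp run (2,2) capped by W -> flip
Dir SW: first cell '.' (not opp) -> no flip
Dir S: opp run (3,1) capped by W -> flip
Dir SE: opp run (3,2) capped by W -> flip
All flips: (2,2) (3,1) (3,2)

Answer: ........
...B....
.WWWW...
.WWWW...
.W.WB...
...W.B..
........
........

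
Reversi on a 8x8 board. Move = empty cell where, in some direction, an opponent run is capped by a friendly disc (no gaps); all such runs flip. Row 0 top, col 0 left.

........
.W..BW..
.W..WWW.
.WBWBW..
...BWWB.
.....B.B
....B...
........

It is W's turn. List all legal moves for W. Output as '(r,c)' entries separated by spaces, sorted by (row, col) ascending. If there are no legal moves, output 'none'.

(0,3): flips 1 -> legal
(0,4): flips 1 -> legal
(0,5): no bracket -> illegal
(1,3): flips 1 -> legal
(2,2): no bracket -> illegal
(2,3): flips 1 -> legal
(3,6): no bracket -> illegal
(3,7): no bracket -> illegal
(4,1): no bracket -> illegal
(4,2): flips 1 -> legal
(4,7): flips 1 -> legal
(5,2): flips 2 -> legal
(5,3): flips 1 -> legal
(5,4): flips 2 -> legal
(5,6): no bracket -> illegal
(6,3): no bracket -> illegal
(6,5): flips 1 -> legal
(6,6): flips 1 -> legal
(6,7): no bracket -> illegal
(7,3): no bracket -> illegal
(7,4): no bracket -> illegal
(7,5): no bracket -> illegal

Answer: (0,3) (0,4) (1,3) (2,3) (4,2) (4,7) (5,2) (5,3) (5,4) (6,5) (6,6)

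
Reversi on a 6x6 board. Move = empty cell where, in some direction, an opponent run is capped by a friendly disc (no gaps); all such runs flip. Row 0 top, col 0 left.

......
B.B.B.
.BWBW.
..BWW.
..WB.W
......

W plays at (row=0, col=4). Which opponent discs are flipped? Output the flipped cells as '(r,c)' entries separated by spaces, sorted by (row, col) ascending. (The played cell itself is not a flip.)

Dir NW: edge -> no flip
Dir N: edge -> no flip
Dir NE: edge -> no flip
Dir W: first cell '.' (not opp) -> no flip
Dir E: first cell '.' (not opp) -> no flip
Dir SW: first cell '.' (not opp) -> no flip
Dir S: opp run (1,4) capped by W -> flip
Dir SE: first cell '.' (not opp) -> no flip

Answer: (1,4)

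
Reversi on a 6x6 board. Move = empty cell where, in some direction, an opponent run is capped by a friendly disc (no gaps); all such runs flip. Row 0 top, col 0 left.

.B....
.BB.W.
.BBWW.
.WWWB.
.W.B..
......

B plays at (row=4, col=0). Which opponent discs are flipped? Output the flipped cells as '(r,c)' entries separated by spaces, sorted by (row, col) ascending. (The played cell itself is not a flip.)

Dir NW: edge -> no flip
Dir N: first cell '.' (not opp) -> no flip
Dir NE: opp run (3,1) capped by B -> flip
Dir W: edge -> no flip
Dir E: opp run (4,1), next='.' -> no flip
Dir SW: edge -> no flip
Dir S: first cell '.' (not opp) -> no flip
Dir SE: first cell '.' (not opp) -> no flip

Answer: (3,1)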